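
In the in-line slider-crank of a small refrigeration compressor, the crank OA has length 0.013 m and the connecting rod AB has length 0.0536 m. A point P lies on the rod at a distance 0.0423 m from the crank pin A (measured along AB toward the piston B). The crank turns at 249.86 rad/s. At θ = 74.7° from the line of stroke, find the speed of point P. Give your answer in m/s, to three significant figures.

ω = 249.9 rad/s.  Crank-pin speed |V_A| = rω = 3.2482 m/s, perpendicular to OA.
Rod angle: sinφ = −(r/L) sinθ ⇒ φ = -13.529°; ω_rod = −rω cosθ/√(L²−r²sin²θ) = -16.447 rad/s.
V_P = V_A + ω_rod × AP, with AP = 0.0423 m along the rod.
Components: V_Px = −rω sinθ − a·ω_rod·sinφ = -3.2958 m/s;  V_Py = rω cosθ + a·ω_rod·cosφ = +0.1807 m/s.
|V_P| = √(V_Px² + V_Py²) = 3.3008 m/s.

3.30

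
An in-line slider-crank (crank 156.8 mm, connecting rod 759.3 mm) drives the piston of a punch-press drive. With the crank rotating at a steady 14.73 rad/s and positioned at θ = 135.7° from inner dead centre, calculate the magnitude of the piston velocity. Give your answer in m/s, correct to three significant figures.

ω = 14.73 rad/s
For an in-line slider-crank, x = r cosθ + √(L² − r² sin²θ), so v = −rω sinθ·[1 + r cosθ/√(L² − r² sin²θ)].
With r = 0.1568 m, L = 0.7593 m, θ = 135.7°: √(L² − r² sin²θ) = 0.75136 m.
v = −0.1568·14.73·0.69842·[1 + 0.1568·-0.71569/0.75136] = -1.3722 m/s.
|v| = 1.3722 m/s.

1.37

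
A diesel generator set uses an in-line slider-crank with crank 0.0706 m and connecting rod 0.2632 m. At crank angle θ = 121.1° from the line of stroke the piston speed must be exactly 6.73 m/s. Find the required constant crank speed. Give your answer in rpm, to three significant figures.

For an in-line slider-crank, |v_piston| = rω|sinθ|·[1 + r cosθ/√(L² − r² sin²θ)].
With r = 0.0706 m, L = 0.2632 m, θ = 121.1°: the bracketed kinematic factor |dx/dθ| = 0.051846 m.
ω = v/|dx/dθ| = 6.73/0.051846 = 129.81 rad/s.
N = 60ω/(2π) = 1239.6 rpm.

1240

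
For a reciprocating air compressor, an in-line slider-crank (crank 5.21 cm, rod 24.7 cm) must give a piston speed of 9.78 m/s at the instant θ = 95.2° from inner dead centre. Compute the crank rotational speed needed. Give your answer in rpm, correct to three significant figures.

1840

For an in-line slider-crank, |v_piston| = rω|sinθ|·[1 + r cosθ/√(L² − r² sin²θ)].
With r = 0.0521 m, L = 0.247 m, θ = 95.2°: the bracketed kinematic factor |dx/dθ| = 0.050871 m.
ω = v/|dx/dθ| = 9.78/0.050871 = 192.25 rad/s.
N = 60ω/(2π) = 1835.9 rpm.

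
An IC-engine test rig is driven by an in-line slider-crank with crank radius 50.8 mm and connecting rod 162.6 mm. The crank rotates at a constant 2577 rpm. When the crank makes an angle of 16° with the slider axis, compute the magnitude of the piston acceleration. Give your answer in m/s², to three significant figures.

ω = 2π·2577/60 = 269.9 rad/s
x(θ) = r cosθ + √(L² − r² sin²θ); with ω constant, a = ω²·d²x/dθ².
d²x/dθ² = −r cosθ − r²(cos2θ)/√u − r⁴ sin²2θ/(4u^{3/2}),  u = L² − r² sin²θ = 0.0262427 m².
Substituting r = 0.0508 m, L = 0.1626 m, θ = 16°: d²x/dθ² = -0.062452 m.
a = ω²·d²x/dθ² = (269.9)²·(-0.062452) = -4548.1 m/s²;  |a| = 4548.1 m/s².

4550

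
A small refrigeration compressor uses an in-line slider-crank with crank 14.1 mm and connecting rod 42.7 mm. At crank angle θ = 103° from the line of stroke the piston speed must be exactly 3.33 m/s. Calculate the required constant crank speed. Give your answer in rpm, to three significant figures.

For an in-line slider-crank, |v_piston| = rω|sinθ|·[1 + r cosθ/√(L² − r² sin²θ)].
With r = 0.0141 m, L = 0.0427 m, θ = 103°: the bracketed kinematic factor |dx/dθ| = 0.012661 m.
ω = v/|dx/dθ| = 3.33/0.012661 = 263.02 rad/s.
N = 60ω/(2π) = 2511.6 rpm.

2510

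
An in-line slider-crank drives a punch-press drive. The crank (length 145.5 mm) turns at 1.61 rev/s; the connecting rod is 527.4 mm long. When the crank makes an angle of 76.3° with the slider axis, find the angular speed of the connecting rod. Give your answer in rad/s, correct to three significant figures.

0.686

ω = 10.12 rad/s (converted from 1.61 rev/s).
The rod makes angle φ with the slider axis where L sinφ = r sinθ; differentiating, L cosφ·φ̇ = r ω cosθ.
L cosφ = √(L² − r² sin²θ) = 0.5081 m.
|ω_rod| = r ω |cosθ| / √(L² − r² sin²θ) = 0.1455·10.12·0.23684/0.5081 = 0.68607 rad/s.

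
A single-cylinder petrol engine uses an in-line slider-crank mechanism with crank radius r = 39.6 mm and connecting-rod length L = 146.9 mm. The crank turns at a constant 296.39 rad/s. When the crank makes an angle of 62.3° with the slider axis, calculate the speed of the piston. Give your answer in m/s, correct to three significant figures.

11.7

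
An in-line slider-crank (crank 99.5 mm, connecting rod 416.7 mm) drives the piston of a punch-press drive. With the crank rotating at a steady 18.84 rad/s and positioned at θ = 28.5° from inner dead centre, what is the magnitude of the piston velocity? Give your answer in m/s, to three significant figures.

1.08

ω = 18.84 rad/s
For an in-line slider-crank, x = r cosθ + √(L² − r² sin²θ), so v = −rω sinθ·[1 + r cosθ/√(L² − r² sin²θ)].
With r = 0.0995 m, L = 0.4167 m, θ = 28.5°: √(L² − r² sin²θ) = 0.41399 m.
v = −0.0995·18.84·0.47716·[1 + 0.0995·0.87882/0.41399] = -1.0834 m/s.
|v| = 1.0834 m/s.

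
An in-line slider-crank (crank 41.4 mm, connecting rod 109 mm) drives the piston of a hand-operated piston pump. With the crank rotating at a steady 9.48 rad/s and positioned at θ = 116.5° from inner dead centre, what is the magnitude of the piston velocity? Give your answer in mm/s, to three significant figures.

288

ω = 9.48 rad/s
For an in-line slider-crank, x = r cosθ + √(L² − r² sin²θ), so v = −rω sinθ·[1 + r cosθ/√(L² − r² sin²θ)].
With r = 0.0414 m, L = 0.109 m, θ = 116.5°: √(L² − r² sin²θ) = 0.10251 m.
v = −0.0414·9.48·0.89493·[1 + 0.0414·-0.44620/0.10251] = -0.28794 m/s.
|v| = 0.28794 m/s = 287.94 mm/s.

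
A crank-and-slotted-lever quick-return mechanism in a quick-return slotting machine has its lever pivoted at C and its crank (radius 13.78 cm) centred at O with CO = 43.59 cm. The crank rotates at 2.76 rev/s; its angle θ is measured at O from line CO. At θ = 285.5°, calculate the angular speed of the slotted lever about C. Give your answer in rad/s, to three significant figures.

2.52

ω = 17.34 rad/s (from 2.76 rev/s).
Crank pin A relative to C: A = (d + r cosθ, r sinθ); lever angle φ = atan2(r sinθ, d + r cosθ).
Differentiating tanφ: φ̇ = rω(d cosθ + r)/(d² + r² + 2dr cosθ).
d² + r² + 2dr cosθ = |CA|² = 0.241102 m²;  d cosθ + r = +0.25429 m.
|ω_lever| = |0.1378·17.34·+0.25429| / 0.241102 = 2.5204 rad/s.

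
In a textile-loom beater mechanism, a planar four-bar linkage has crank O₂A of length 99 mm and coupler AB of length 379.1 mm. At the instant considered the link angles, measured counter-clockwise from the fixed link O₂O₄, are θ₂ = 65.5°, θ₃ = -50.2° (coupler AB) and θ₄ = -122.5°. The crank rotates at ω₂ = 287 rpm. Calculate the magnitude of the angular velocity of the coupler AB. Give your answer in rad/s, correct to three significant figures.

ω₂ = 30.05 rad/s (from 287 rpm).
Differentiating the loop-closure r₂e^{iθ₂}+r₃e^{iθ₃}=r₁+r₄e^{iθ₄} gives r₂ω₂e^{iθ₂}+r₃ω₃e^{iθ₃}=r₄ω₄e^{iθ₄}.
Eliminating the other unknown: ω₃ = r₂ω₂ sin(θ₄−θ₂) / [r₃ sin(θ₃−θ₄)].
Numerator sine = +0.13917; denominator sine = +0.95266.
Result = 0.099·30.05·(+0.13917) / (0.3791·(+0.95266)) = +1.1466 rad/s; magnitude 1.1466 rad/s.

1.15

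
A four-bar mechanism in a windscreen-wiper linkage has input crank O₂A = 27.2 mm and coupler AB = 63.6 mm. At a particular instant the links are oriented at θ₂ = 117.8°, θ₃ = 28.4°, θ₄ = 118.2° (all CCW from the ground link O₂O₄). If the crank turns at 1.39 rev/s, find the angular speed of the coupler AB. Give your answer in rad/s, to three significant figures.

0.0261

ω₂ = 8.734 rad/s (from 1.39 rev/s).
Differentiating the loop-closure r₂e^{iθ₂}+r₃e^{iθ₃}=r₁+r₄e^{iθ₄} gives r₂ω₂e^{iθ₂}+r₃ω₃e^{iθ₃}=r₄ω₄e^{iθ₄}.
Eliminating the other unknown: ω₃ = r₂ω₂ sin(θ₄−θ₂) / [r₃ sin(θ₃−θ₄)].
Numerator sine = +0.00698; denominator sine = -0.99999.
Result = 0.0272·8.734·(+0.00698) / (0.0636·(-0.99999)) = -0.026076 rad/s; magnitude 0.026076 rad/s.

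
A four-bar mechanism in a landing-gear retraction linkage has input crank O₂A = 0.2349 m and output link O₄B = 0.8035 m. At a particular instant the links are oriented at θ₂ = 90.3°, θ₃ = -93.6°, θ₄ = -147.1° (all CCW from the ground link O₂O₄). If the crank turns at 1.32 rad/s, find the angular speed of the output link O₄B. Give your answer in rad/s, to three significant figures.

ω₂ = 1.32 rad/s
Differentiating the loop-closure r₂e^{iθ₂}+r₃e^{iθ₃}=r₁+r₄e^{iθ₄} gives r₂ω₂e^{iθ₂}+r₃ω₃e^{iθ₃}=r₄ω₄e^{iθ₄}.
Eliminating the other unknown: ω₄ = r₂ω₂ sin(θ₂−θ₃) / [r₄ sin(θ₄−θ₃)].
Numerator sine = -0.06802; denominator sine = -0.80386.
Result = 0.2349·1.32·(-0.06802) / (0.8035·(-0.80386)) = +0.032651 rad/s; magnitude 0.032651 rad/s.

0.0327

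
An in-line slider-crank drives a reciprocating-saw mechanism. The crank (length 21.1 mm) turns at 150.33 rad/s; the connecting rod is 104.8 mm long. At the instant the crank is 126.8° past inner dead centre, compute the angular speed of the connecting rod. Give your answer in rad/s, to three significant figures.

ω = 150.3 rad/s
The rod makes angle φ with the slider axis where L sinφ = r sinθ; differentiating, L cosφ·φ̇ = r ω cosθ.
L cosφ = √(L² − r² sin²θ) = 0.10343 m.
|ω_rod| = r ω |cosθ| / √(L² − r² sin²θ) = 0.0211·150.3·0.59902/0.10343 = 18.371 rad/s.

18.4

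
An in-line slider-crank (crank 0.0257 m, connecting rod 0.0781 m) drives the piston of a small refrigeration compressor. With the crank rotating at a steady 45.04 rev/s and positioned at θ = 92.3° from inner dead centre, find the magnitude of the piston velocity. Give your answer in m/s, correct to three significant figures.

7.17

ω = 2π·45 = 283 rad/s
For an in-line slider-crank, x = r cosθ + √(L² − r² sin²θ), so v = −rω sinθ·[1 + r cosθ/√(L² − r² sin²θ)].
With r = 0.0257 m, L = 0.0781 m, θ = 92.3°: √(L² − r² sin²θ) = 0.073758 m.
v = −0.0257·283·0.99919·[1 + 0.0257·-0.04013/0.073758] = -7.1655 m/s.
|v| = 7.1655 m/s.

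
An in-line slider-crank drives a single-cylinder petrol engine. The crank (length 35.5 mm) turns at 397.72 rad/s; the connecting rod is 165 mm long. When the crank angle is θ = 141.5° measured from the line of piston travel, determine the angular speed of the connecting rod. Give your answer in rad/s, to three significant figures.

67.6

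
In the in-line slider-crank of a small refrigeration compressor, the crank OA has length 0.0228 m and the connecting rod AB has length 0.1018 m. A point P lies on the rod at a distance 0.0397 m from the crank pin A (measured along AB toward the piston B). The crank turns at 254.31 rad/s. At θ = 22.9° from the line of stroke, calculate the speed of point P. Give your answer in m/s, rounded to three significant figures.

4.07

ω = 254.3 rad/s.  Crank-pin speed |V_A| = rω = 5.7983 m/s, perpendicular to OA.
Rod angle: sinφ = −(r/L) sinθ ⇒ φ = -5.000°; ω_rod = −rω cosθ/√(L²−r²sin²θ) = -52.669 rad/s.
V_P = V_A + ω_rod × AP, with AP = 0.0397 m along the rod.
Components: V_Px = −rω sinθ − a·ω_rod·sinφ = -2.4385 m/s;  V_Py = rω cosθ + a·ω_rod·cosφ = +3.2583 m/s.
|V_P| = √(V_Px² + V_Py²) = 4.0697 m/s.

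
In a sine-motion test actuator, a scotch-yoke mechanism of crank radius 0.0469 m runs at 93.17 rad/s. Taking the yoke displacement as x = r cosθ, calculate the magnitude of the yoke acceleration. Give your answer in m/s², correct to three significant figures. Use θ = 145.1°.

ω = 93.17 rad/s
x = r cosθ ⇒ ẍ = −rω² cosθ (ω constant).
|a| = rω²|cosθ| = 0.0469·(93.17)²·|cos 145.1°| = 333.9 m/s².

334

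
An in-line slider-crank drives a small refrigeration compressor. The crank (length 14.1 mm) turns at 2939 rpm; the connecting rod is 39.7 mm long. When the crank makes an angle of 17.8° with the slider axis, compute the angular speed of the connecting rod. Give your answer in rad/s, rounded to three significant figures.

ω = 307.8 rad/s (converted from 2939 rpm).
The rod makes angle φ with the slider axis where L sinφ = r sinθ; differentiating, L cosφ·φ̇ = r ω cosθ.
L cosφ = √(L² − r² sin²θ) = 0.039465 m.
|ω_rod| = r ω |cosθ| / √(L² − r² sin²θ) = 0.0141·307.8·0.95213/0.039465 = 104.7 rad/s.

105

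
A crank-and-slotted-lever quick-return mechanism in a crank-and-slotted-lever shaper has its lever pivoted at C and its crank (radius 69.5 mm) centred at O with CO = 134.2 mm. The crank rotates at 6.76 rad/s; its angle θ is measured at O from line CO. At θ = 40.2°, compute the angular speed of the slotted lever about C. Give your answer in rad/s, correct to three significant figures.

2.18

ω = 6.76 rad/s
Crank pin A relative to C: A = (d + r cosθ, r sinθ); lever angle φ = atan2(r sinθ, d + r cosθ).
Differentiating tanφ: φ̇ = rω(d cosθ + r)/(d² + r² + 2dr cosθ).
d² + r² + 2dr cosθ = |CA|² = 0.0370876 m²;  d cosθ + r = +0.172 m.
|ω_lever| = |0.0695·6.76·+0.172| / 0.0370876 = 2.1789 rad/s.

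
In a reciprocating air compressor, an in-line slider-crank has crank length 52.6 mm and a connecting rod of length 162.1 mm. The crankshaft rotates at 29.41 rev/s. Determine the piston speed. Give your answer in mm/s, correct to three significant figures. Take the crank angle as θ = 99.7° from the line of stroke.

9030

ω = 2π·29.4 = 184.8 rad/s
For an in-line slider-crank, x = r cosθ + √(L² − r² sin²θ), so v = −rω sinθ·[1 + r cosθ/√(L² − r² sin²θ)].
With r = 0.0526 m, L = 0.1621 m, θ = 99.7°: √(L² − r² sin²θ) = 0.15358 m.
v = −0.0526·184.8·0.98570·[1 + 0.0526·-0.16849/0.15358] = -9.0281 m/s.
|v| = 9.0281 m/s = 9028.1 mm/s.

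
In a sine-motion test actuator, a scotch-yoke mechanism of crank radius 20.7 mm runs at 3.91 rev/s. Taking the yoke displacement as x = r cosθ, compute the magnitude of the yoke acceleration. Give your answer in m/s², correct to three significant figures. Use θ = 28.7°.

ω = 24.57 rad/s (from 3.91 rev/s).
x = r cosθ ⇒ ẍ = −rω² cosθ (ω constant).
|a| = rω²|cosθ| = 0.0207·(24.57)²·|cos 28.7°| = 10.959 m/s².

11.0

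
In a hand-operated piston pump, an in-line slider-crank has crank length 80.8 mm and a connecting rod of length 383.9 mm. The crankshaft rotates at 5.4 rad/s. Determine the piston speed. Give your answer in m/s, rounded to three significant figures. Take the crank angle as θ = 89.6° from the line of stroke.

ω = 5.4 rad/s
For an in-line slider-crank, x = r cosθ + √(L² − r² sin²θ), so v = −rω sinθ·[1 + r cosθ/√(L² − r² sin²θ)].
With r = 0.0808 m, L = 0.3839 m, θ = 89.6°: √(L² − r² sin²θ) = 0.3753 m.
v = −0.0808·5.4·0.99998·[1 + 0.0808·0.00698/0.3753] = -0.43697 m/s.
|v| = 0.43697 m/s.

0.437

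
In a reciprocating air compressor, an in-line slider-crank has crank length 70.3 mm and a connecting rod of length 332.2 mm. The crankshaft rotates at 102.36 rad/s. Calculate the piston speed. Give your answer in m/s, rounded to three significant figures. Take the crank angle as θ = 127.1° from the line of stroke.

ω = 102.4 rad/s
For an in-line slider-crank, x = r cosθ + √(L² − r² sin²θ), so v = −rω sinθ·[1 + r cosθ/√(L² − r² sin²θ)].
With r = 0.0703 m, L = 0.3322 m, θ = 127.1°: √(L² − r² sin²θ) = 0.32743 m.
v = −0.0703·102.4·0.79758·[1 + 0.0703·-0.60321/0.32743] = -4.996 m/s.
|v| = 4.996 m/s.

5.00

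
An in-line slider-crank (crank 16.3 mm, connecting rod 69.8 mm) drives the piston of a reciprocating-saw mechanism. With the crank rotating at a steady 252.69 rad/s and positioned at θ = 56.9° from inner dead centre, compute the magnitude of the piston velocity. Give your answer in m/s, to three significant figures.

ω = 252.7 rad/s
For an in-line slider-crank, x = r cosθ + √(L² − r² sin²θ), so v = −rω sinθ·[1 + r cosθ/√(L² − r² sin²θ)].
With r = 0.0163 m, L = 0.0698 m, θ = 56.9°: √(L² − r² sin²θ) = 0.068451 m.
v = −0.0163·252.7·0.83772·[1 + 0.0163·0.54610/0.068451] = -3.8991 m/s.
|v| = 3.8991 m/s.

3.90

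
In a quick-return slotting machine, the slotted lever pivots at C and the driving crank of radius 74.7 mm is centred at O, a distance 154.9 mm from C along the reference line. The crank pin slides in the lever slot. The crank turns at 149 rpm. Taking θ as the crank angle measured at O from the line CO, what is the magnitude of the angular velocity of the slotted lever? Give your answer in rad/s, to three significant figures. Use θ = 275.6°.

ω = 15.6 rad/s (from 149 rpm).
Crank pin A relative to C: A = (d + r cosθ, r sinθ); lever angle φ = atan2(r sinθ, d + r cosθ).
Differentiating tanφ: φ̇ = rω(d cosθ + r)/(d² + r² + 2dr cosθ).
d² + r² + 2dr cosθ = |CA|² = 0.0318324 m²;  d cosθ + r = +0.089816 m.
|ω_lever| = |0.0747·15.6·+0.089816| / 0.0318324 = 3.2887 rad/s.

3.29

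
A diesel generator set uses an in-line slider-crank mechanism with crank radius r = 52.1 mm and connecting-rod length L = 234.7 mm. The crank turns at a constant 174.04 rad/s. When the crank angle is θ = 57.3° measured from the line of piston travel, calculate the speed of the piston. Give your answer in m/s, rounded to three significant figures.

8.56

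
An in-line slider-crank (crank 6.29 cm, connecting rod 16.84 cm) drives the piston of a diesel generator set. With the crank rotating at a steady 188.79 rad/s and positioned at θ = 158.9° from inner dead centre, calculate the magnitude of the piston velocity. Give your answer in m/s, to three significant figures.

ω = 188.8 rad/s
For an in-line slider-crank, x = r cosθ + √(L² − r² sin²θ), so v = −rω sinθ·[1 + r cosθ/√(L² − r² sin²θ)].
With r = 0.0629 m, L = 0.1684 m, θ = 158.9°: √(L² − r² sin²θ) = 0.16687 m.
v = −0.0629·188.8·0.36000·[1 + 0.0629·-0.93295/0.16687] = -2.7716 m/s.
|v| = 2.7716 m/s.

2.77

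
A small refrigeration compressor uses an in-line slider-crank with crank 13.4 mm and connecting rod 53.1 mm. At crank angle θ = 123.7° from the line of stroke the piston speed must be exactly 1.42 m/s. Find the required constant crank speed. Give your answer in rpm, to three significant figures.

1420

For an in-line slider-crank, |v_piston| = rω|sinθ|·[1 + r cosθ/√(L² − r² sin²θ)].
With r = 0.0134 m, L = 0.0531 m, θ = 123.7°: the bracketed kinematic factor |dx/dθ| = 0.0095517 m.
ω = v/|dx/dθ| = 1.42/0.0095517 = 148.67 rad/s.
N = 60ω/(2π) = 1419.6 rpm.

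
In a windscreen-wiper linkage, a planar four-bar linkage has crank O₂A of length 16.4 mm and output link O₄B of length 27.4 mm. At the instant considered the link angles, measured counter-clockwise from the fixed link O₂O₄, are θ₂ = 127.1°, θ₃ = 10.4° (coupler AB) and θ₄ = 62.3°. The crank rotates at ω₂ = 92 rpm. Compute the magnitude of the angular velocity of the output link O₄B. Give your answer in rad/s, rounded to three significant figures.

6.55

ω₂ = 9.634 rad/s (from 92 rpm).
Differentiating the loop-closure r₂e^{iθ₂}+r₃e^{iθ₃}=r₁+r₄e^{iθ₄} gives r₂ω₂e^{iθ₂}+r₃ω₃e^{iθ₃}=r₄ω₄e^{iθ₄}.
Eliminating the other unknown: ω₄ = r₂ω₂ sin(θ₂−θ₃) / [r₄ sin(θ₄−θ₃)].
Numerator sine = +0.89337; denominator sine = +0.78694.
Result = 0.0164·9.634·(+0.89337) / (0.0274·(+0.78694)) = +6.5464 rad/s; magnitude 6.5464 rad/s.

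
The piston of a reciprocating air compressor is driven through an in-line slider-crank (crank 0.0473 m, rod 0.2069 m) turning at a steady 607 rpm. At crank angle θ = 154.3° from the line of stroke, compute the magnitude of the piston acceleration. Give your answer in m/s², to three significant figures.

144

ω = 2π·607/60 = 63.56 rad/s
x(θ) = r cosθ + √(L² − r² sin²θ); with ω constant, a = ω²·d²x/dθ².
d²x/dθ² = −r cosθ − r²(cos2θ)/√u − r⁴ sin²2θ/(4u^{3/2}),  u = L² − r² sin²θ = 0.0423869 m².
Substituting r = 0.0473 m, L = 0.2069 m, θ = 154.3°: d²x/dθ² = +0.035754 m.
a = ω²·d²x/dθ² = (63.56)²·(+0.035754) = +144.46 m/s²;  |a| = 144.46 m/s².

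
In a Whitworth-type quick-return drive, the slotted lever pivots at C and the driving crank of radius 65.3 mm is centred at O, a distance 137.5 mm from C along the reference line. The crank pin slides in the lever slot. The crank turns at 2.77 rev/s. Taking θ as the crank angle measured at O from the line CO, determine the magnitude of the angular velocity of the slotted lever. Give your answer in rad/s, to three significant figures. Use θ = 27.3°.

ω = 17.4 rad/s (from 2.77 rev/s).
Crank pin A relative to C: A = (d + r cosθ, r sinθ); lever angle φ = atan2(r sinθ, d + r cosθ).
Differentiating tanφ: φ̇ = rω(d cosθ + r)/(d² + r² + 2dr cosθ).
d² + r² + 2dr cosθ = |CA|² = 0.0391277 m²;  d cosθ + r = +0.18748 m.
|ω_lever| = |0.0653·17.4·+0.18748| / 0.0391277 = 5.4457 rad/s.

5.45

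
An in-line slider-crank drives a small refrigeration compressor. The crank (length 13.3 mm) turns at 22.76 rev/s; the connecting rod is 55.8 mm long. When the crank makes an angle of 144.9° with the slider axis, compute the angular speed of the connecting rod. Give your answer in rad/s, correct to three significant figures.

28.2

ω = 143 rad/s (converted from 22.76 rev/s).
The rod makes angle φ with the slider axis where L sinφ = r sinθ; differentiating, L cosφ·φ̇ = r ω cosθ.
L cosφ = √(L² − r² sin²θ) = 0.055273 m.
|ω_rod| = r ω |cosθ| / √(L² − r² sin²θ) = 0.0133·143·0.81815/0.055273 = 28.153 rad/s.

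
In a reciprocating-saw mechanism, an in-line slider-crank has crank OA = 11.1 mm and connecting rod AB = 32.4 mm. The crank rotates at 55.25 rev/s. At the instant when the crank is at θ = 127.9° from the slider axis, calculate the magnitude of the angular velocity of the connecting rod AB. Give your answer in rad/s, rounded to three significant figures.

75.9

ω = 347.1 rad/s (converted from 55.25 rev/s).
The rod makes angle φ with the slider axis where L sinφ = r sinθ; differentiating, L cosφ·φ̇ = r ω cosθ.
L cosφ = √(L² − r² sin²θ) = 0.031194 m.
|ω_rod| = r ω |cosθ| / √(L² − r² sin²θ) = 0.0111·347.1·0.61429/0.031194 = 75.882 rad/s.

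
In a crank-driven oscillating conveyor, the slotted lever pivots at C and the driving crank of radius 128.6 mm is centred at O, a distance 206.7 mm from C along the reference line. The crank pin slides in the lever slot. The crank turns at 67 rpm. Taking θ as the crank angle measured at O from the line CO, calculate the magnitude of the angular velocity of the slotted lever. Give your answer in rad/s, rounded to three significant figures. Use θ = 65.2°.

ω = 7.016 rad/s (from 67 rpm).
Crank pin A relative to C: A = (d + r cosθ, r sinθ); lever angle φ = atan2(r sinθ, d + r cosθ).
Differentiating tanφ: φ̇ = rω(d cosθ + r)/(d² + r² + 2dr cosθ).
d² + r² + 2dr cosθ = |CA|² = 0.0815623 m²;  d cosθ + r = +0.2153 m.
|ω_lever| = |0.1286·7.016·+0.2153| / 0.0815623 = 2.3818 rad/s.

2.38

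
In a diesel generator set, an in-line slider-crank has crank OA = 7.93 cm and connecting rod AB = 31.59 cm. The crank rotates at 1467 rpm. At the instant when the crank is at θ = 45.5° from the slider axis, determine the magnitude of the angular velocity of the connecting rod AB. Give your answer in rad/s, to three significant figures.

ω = 153.6 rad/s (converted from 1467 rpm).
The rod makes angle φ with the slider axis where L sinφ = r sinθ; differentiating, L cosφ·φ̇ = r ω cosθ.
L cosφ = √(L² − r² sin²θ) = 0.3108 m.
|ω_rod| = r ω |cosθ| / √(L² − r² sin²θ) = 0.0793·153.6·0.70091/0.3108 = 27.474 rad/s.

27.5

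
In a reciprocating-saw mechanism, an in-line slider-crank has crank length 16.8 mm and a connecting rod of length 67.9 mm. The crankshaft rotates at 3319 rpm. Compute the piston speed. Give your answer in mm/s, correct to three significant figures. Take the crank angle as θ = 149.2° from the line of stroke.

2350

ω = 2π·3319/60 = 347.6 rad/s
For an in-line slider-crank, x = r cosθ + √(L² − r² sin²θ), so v = −rω sinθ·[1 + r cosθ/√(L² − r² sin²θ)].
With r = 0.0168 m, L = 0.0679 m, θ = 149.2°: √(L² − r² sin²θ) = 0.067353 m.
v = −0.0168·347.6·0.51204·[1 + 0.0168·-0.85896/0.067353] = -2.3493 m/s.
|v| = 2.3493 m/s = 2349.3 mm/s.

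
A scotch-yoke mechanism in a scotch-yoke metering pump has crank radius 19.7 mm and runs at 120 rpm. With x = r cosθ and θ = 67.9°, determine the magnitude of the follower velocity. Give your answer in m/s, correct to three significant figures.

0.229

ω = 12.57 rad/s (from 120 rpm).
x = r cosθ ⇒ ẋ = −rω sinθ.
|v| = rω|sinθ| = 0.0197·12.57·|sin 67.9°| = 0.22937 m/s.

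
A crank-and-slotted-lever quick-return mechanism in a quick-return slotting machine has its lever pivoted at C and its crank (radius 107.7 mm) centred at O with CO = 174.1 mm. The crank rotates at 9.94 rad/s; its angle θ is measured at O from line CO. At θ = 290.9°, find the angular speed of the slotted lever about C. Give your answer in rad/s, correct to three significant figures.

3.29

ω = 9.94 rad/s
Crank pin A relative to C: A = (d + r cosθ, r sinθ); lever angle φ = atan2(r sinθ, d + r cosθ).
Differentiating tanφ: φ̇ = rω(d cosθ + r)/(d² + r² + 2dr cosθ).
d² + r² + 2dr cosθ = |CA|² = 0.0552882 m²;  d cosθ + r = +0.16981 m.
|ω_lever| = |0.1077·9.94·+0.16981| / 0.0552882 = 3.288 rad/s.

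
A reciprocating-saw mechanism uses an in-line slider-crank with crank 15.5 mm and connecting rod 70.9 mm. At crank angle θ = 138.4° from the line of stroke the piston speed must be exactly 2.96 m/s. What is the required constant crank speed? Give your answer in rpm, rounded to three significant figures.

For an in-line slider-crank, |v_piston| = rω|sinθ|·[1 + r cosθ/√(L² − r² sin²θ)].
With r = 0.0155 m, L = 0.0709 m, θ = 138.4°: the bracketed kinematic factor |dx/dθ| = 0.0085905 m.
ω = v/|dx/dθ| = 2.96/0.0085905 = 344.57 rad/s.
N = 60ω/(2π) = 3290.4 rpm.

3290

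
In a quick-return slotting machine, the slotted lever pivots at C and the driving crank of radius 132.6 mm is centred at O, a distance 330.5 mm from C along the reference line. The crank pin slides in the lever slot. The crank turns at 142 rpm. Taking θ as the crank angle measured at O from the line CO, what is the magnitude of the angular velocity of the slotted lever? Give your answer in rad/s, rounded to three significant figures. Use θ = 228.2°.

2.53

ω = 14.87 rad/s (from 142 rpm).
Crank pin A relative to C: A = (d + r cosθ, r sinθ); lever angle φ = atan2(r sinθ, d + r cosθ).
Differentiating tanφ: φ̇ = rω(d cosθ + r)/(d² + r² + 2dr cosθ).
d² + r² + 2dr cosθ = |CA|² = 0.0683924 m²;  d cosθ + r = -0.087689 m.
|ω_lever| = |0.1326·14.87·-0.087689| / 0.0683924 = 2.5281 rad/s.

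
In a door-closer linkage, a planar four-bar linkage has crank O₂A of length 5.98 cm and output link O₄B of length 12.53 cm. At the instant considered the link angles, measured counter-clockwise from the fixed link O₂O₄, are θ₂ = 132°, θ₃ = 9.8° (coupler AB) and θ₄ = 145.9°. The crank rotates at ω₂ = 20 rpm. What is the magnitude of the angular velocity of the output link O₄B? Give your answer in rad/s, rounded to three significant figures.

1.22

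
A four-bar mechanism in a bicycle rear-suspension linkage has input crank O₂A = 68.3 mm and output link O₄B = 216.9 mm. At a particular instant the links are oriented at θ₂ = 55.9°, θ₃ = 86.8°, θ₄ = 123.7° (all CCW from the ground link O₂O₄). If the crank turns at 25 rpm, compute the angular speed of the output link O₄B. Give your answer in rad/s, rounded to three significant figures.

0.705

ω₂ = 2.618 rad/s (from 25 rpm).
Differentiating the loop-closure r₂e^{iθ₂}+r₃e^{iθ₃}=r₁+r₄e^{iθ₄} gives r₂ω₂e^{iθ₂}+r₃ω₃e^{iθ₃}=r₄ω₄e^{iθ₄}.
Eliminating the other unknown: ω₄ = r₂ω₂ sin(θ₂−θ₃) / [r₄ sin(θ₄−θ₃)].
Numerator sine = -0.51354; denominator sine = +0.60042.
Result = 0.0683·2.618·(-0.51354) / (0.2169·(+0.60042)) = -0.7051 rad/s; magnitude 0.7051 rad/s.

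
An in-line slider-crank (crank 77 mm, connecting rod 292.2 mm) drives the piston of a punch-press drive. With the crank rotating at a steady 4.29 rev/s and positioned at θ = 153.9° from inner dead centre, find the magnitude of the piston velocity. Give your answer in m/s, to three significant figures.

0.696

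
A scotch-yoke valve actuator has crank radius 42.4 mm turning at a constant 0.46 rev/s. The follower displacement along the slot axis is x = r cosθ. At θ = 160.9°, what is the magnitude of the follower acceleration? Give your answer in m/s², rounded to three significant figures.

0.335

ω = 2.89 rad/s (from 0.46 rev/s).
x = r cosθ ⇒ ẍ = −rω² cosθ (ω constant).
|a| = rω²|cosθ| = 0.0424·(2.89)²·|cos 160.9°| = 0.3347 m/s².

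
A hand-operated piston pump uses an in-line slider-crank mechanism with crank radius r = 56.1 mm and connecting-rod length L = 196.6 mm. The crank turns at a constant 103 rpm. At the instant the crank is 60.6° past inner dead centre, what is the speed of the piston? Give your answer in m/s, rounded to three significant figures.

ω = 2π·103/60 = 10.79 rad/s
For an in-line slider-crank, x = r cosθ + √(L² − r² sin²θ), so v = −rω sinθ·[1 + r cosθ/√(L² − r² sin²θ)].
With r = 0.0561 m, L = 0.1966 m, θ = 60.6°: √(L² − r² sin²θ) = 0.19043 m.
v = −0.0561·10.79·0.87121·[1 + 0.0561·0.49090/0.19043] = -0.60341 m/s.
|v| = 0.60341 m/s.

0.603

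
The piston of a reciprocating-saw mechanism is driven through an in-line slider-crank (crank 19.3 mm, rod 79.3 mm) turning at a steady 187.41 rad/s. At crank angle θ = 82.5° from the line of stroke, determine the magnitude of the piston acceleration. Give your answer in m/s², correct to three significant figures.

75.6

ω = 187.4 rad/s
x(θ) = r cosθ + √(L² − r² sin²θ); with ω constant, a = ω²·d²x/dθ².
d²x/dθ² = −r cosθ − r²(cos2θ)/√u − r⁴ sin²2θ/(4u^{3/2}),  u = L² − r² sin²θ = 0.00592235 m².
Substituting r = 0.0193 m, L = 0.0793 m, θ = 82.5°: d²x/dθ² = +0.0021511 m.
a = ω²·d²x/dθ² = (187.4)²·(+0.0021511) = +75.551 m/s²;  |a| = 75.551 m/s².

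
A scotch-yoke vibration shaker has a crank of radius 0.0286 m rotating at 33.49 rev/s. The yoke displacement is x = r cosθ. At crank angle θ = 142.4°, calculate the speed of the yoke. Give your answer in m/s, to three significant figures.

3.67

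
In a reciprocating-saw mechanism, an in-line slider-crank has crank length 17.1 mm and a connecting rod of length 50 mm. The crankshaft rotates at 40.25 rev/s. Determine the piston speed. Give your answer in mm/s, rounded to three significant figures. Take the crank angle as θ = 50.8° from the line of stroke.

4100

ω = 2π·40.2 = 252.9 rad/s
For an in-line slider-crank, x = r cosθ + √(L² − r² sin²θ), so v = −rω sinθ·[1 + r cosθ/√(L² − r² sin²θ)].
With r = 0.0171 m, L = 0.05 m, θ = 50.8°: √(L² − r² sin²θ) = 0.048212 m.
v = −0.0171·252.9·0.77494·[1 + 0.0171·0.63203/0.048212] = -4.1026 m/s.
|v| = 4.1026 m/s = 4102.6 mm/s.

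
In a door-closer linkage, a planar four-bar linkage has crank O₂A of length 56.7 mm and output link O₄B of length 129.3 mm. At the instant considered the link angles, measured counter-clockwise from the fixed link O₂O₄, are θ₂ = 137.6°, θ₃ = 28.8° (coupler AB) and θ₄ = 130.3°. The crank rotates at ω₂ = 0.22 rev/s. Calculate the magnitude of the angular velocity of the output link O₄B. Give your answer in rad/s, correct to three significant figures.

ω₂ = 1.382 rad/s (from 0.22 rev/s).
Differentiating the loop-closure r₂e^{iθ₂}+r₃e^{iθ₃}=r₁+r₄e^{iθ₄} gives r₂ω₂e^{iθ₂}+r₃ω₃e^{iθ₃}=r₄ω₄e^{iθ₄}.
Eliminating the other unknown: ω₄ = r₂ω₂ sin(θ₂−θ₃) / [r₄ sin(θ₄−θ₃)].
Numerator sine = +0.94665; denominator sine = +0.97992.
Result = 0.0567·1.382·(+0.94665) / (0.1293·(+0.97992)) = +0.58558 rad/s; magnitude 0.58558 rad/s.

0.586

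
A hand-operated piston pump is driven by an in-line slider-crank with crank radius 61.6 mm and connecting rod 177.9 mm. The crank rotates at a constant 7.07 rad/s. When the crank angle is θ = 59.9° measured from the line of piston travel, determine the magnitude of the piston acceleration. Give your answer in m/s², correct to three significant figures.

1.02

ω = 7.07 rad/s
x(θ) = r cosθ + √(L² − r² sin²θ); with ω constant, a = ω²·d²x/dθ².
d²x/dθ² = −r cosθ − r²(cos2θ)/√u − r⁴ sin²2θ/(4u^{3/2}),  u = L² − r² sin²θ = 0.0288082 m².
Substituting r = 0.0616 m, L = 0.1779 m, θ = 59.9°: d²x/dθ² = -0.020337 m.
a = ω²·d²x/dθ² = (7.07)²·(-0.020337) = -1.0165 m/s²;  |a| = 1.0165 m/s².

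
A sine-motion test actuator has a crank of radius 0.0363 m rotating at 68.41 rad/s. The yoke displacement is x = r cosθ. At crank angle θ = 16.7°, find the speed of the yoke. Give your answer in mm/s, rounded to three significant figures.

ω = 68.41 rad/s
x = r cosθ ⇒ ẋ = −rω sinθ.
|v| = rω|sinθ| = 0.0363·68.41·|sin 16.7°| = 0.7136 m/s = 713.6 mm/s.

714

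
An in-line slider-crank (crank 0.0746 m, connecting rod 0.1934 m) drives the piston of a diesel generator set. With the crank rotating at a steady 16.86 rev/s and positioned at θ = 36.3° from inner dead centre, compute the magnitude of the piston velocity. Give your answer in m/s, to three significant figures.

ω = 2π·16.9 = 105.9 rad/s
For an in-line slider-crank, x = r cosθ + √(L² − r² sin²θ), so v = −rω sinθ·[1 + r cosθ/√(L² − r² sin²θ)].
With r = 0.0746 m, L = 0.1934 m, θ = 36.3°: √(L² − r² sin²θ) = 0.18829 m.
v = −0.0746·105.9·0.59201·[1 + 0.0746·0.80593/0.18829] = -6.1724 m/s.
|v| = 6.1724 m/s.

6.17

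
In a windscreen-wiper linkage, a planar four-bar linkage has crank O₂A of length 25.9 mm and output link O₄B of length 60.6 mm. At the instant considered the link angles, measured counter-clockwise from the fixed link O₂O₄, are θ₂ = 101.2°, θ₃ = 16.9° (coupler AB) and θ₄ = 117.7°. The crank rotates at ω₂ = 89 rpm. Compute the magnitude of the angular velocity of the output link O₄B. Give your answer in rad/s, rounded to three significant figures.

4.04

ω₂ = 9.32 rad/s (from 89 rpm).
Differentiating the loop-closure r₂e^{iθ₂}+r₃e^{iθ₃}=r₁+r₄e^{iθ₄} gives r₂ω₂e^{iθ₂}+r₃ω₃e^{iθ₃}=r₄ω₄e^{iθ₄}.
Eliminating the other unknown: ω₄ = r₂ω₂ sin(θ₂−θ₃) / [r₄ sin(θ₄−θ₃)].
Numerator sine = +0.99506; denominator sine = +0.98229.
Result = 0.0259·9.32·(+0.99506) / (0.0606·(+0.98229)) = +4.0351 rad/s; magnitude 4.0351 rad/s.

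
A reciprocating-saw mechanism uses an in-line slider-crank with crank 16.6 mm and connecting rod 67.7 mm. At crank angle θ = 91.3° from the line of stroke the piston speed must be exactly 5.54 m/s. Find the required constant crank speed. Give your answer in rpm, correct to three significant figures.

For an in-line slider-crank, |v_piston| = rω|sinθ|·[1 + r cosθ/√(L² − r² sin²θ)].
With r = 0.0166 m, L = 0.0677 m, θ = 91.3°: the bracketed kinematic factor |dx/dθ| = 0.016501 m.
ω = v/|dx/dθ| = 5.54/0.016501 = 335.75 rad/s.
N = 60ω/(2π) = 3206.2 rpm.

3210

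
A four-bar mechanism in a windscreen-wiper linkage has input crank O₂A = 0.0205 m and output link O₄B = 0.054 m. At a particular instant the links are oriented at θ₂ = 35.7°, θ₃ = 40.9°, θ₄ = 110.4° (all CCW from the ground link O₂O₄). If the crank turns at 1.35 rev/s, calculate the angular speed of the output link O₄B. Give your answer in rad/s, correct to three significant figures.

ω₂ = 8.482 rad/s (from 1.35 rev/s).
Differentiating the loop-closure r₂e^{iθ₂}+r₃e^{iθ₃}=r₁+r₄e^{iθ₄} gives r₂ω₂e^{iθ₂}+r₃ω₃e^{iθ₃}=r₄ω₄e^{iθ₄}.
Eliminating the other unknown: ω₄ = r₂ω₂ sin(θ₂−θ₃) / [r₄ sin(θ₄−θ₃)].
Numerator sine = -0.09063; denominator sine = +0.93667.
Result = 0.0205·8.482·(-0.09063) / (0.054·(+0.93667)) = -0.31158 rad/s; magnitude 0.31158 rad/s.

0.312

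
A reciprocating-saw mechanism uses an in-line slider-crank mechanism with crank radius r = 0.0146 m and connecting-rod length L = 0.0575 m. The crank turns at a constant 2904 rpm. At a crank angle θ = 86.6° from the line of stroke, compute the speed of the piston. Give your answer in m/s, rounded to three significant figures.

4.50

ω = 2π·2904/60 = 304.1 rad/s
For an in-line slider-crank, x = r cosθ + √(L² − r² sin²θ), so v = −rω sinθ·[1 + r cosθ/√(L² − r² sin²θ)].
With r = 0.0146 m, L = 0.0575 m, θ = 86.6°: √(L² − r² sin²θ) = 0.055622 m.
v = −0.0146·304.1·0.99824·[1 + 0.0146·0.05931/0.055622] = -4.5011 m/s.
|v| = 4.5011 m/s.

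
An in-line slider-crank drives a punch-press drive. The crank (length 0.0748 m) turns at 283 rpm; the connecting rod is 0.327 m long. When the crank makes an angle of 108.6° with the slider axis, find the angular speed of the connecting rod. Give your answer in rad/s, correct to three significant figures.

2.21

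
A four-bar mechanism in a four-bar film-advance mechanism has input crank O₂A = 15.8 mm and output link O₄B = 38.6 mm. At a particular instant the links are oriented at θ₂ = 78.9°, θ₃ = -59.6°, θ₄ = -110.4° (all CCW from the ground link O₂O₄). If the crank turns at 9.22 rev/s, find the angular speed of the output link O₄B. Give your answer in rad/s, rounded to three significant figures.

ω₂ = 57.93 rad/s (from 9.22 rev/s).
Differentiating the loop-closure r₂e^{iθ₂}+r₃e^{iθ₃}=r₁+r₄e^{iθ₄} gives r₂ω₂e^{iθ₂}+r₃ω₃e^{iθ₃}=r₄ω₄e^{iθ₄}.
Eliminating the other unknown: ω₄ = r₂ω₂ sin(θ₂−θ₃) / [r₄ sin(θ₄−θ₃)].
Numerator sine = +0.66262; denominator sine = -0.77494.
Result = 0.0158·57.93·(+0.66262) / (0.0386·(-0.77494)) = -20.276 rad/s; magnitude 20.276 rad/s.

20.3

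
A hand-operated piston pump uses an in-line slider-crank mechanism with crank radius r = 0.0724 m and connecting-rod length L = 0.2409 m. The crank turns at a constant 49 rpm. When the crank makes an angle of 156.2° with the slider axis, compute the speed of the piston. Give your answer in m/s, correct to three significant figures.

ω = 2π·49/60 = 5.131 rad/s
For an in-line slider-crank, x = r cosθ + √(L² − r² sin²θ), so v = −rω sinθ·[1 + r cosθ/√(L² − r² sin²θ)].
With r = 0.0724 m, L = 0.2409 m, θ = 156.2°: √(L² − r² sin²θ) = 0.23912 m.
v = −0.0724·5.131·0.40355·[1 + 0.0724·-0.91496/0.23912] = -0.10839 m/s.
|v| = 0.10839 m/s.

0.108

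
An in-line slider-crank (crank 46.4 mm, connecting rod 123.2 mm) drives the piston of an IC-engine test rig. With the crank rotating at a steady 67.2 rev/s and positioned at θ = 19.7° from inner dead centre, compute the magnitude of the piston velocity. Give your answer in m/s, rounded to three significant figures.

8.97

ω = 2π·67.2 = 422.2 rad/s
For an in-line slider-crank, x = r cosθ + √(L² − r² sin²θ), so v = −rω sinθ·[1 + r cosθ/√(L² − r² sin²θ)].
With r = 0.0464 m, L = 0.1232 m, θ = 19.7°: √(L² − r² sin²θ) = 0.1222 m.
v = −0.0464·422.2·0.33710·[1 + 0.0464·0.94147/0.1222] = -8.965 m/s.
|v| = 8.965 m/s.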